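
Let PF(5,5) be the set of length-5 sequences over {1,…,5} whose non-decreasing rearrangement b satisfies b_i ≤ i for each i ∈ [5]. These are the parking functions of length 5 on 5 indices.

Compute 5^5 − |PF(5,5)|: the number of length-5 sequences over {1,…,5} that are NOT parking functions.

1829

Count = (6−5)·6^(5−1) = 1 · 1296 = 1296 (Pollak)
One tuple (4,5,4,3,3) → sorted (3,3,4,4,5): b_1=3>1, not a PF.
So 3125 − 1296 = 1829 fail.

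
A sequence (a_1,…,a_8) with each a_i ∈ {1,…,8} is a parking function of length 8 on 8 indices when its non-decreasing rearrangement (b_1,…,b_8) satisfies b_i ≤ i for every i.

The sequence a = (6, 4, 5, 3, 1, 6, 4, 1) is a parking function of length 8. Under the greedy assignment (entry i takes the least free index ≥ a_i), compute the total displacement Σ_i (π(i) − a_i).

6

Σπ(i) = 1+…+8 = 36; Σa = 6+4+5+3+1+6+4+1 = 30; disp = 36−30 = 6.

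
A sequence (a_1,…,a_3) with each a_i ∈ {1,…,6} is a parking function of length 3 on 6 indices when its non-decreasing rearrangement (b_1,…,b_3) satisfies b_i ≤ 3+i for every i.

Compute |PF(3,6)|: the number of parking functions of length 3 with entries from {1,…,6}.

196

#PF = (6−3+1)·(6+1)^(3−1) = 4×49 = 196 [KW]
E.g. (2,4,5) → sorted (2,4,5): b_i ≤ 3+i ∀i, a PF.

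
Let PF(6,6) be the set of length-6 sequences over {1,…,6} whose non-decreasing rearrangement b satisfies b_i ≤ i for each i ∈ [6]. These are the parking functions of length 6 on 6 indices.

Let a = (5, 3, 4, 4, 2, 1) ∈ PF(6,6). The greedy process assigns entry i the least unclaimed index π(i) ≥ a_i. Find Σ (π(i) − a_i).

Σπ(i) = 1+…+6 = 21; Σa = 5+3+4+4+2+1 = 19; disp = 21−19 = 2.

2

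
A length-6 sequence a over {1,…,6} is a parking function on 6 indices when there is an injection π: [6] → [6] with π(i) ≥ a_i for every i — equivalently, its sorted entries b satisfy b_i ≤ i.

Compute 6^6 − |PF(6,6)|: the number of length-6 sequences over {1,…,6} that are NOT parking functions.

29849

|PF| = 1·7^5 = 1·16807 = 16807 (Konheim–Weiss)
E.g. (5,3,6,4,4,5) → sorted (3,4,4,5,5,6): b_1=3>1, not a PF.
So 46656 − 16807 = 29849 fail.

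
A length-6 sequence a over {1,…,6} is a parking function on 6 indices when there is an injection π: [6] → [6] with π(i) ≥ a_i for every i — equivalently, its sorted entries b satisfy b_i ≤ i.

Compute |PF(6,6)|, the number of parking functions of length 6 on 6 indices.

Count = 1·7^5 = 1·16807 = 16807
Example (6,1,5,1,4,1) → sorted (1,1,1,4,5,6): b_i ≤ i ∀i, a PF.

16807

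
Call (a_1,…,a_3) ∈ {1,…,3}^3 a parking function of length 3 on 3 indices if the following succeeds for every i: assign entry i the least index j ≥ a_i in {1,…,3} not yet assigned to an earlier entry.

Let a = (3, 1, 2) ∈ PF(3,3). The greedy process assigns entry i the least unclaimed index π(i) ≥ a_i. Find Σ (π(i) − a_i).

0

Σπ(i) = 1+…+3 = 6; Σa = 3+1+2 = 6; disp = 6−6 = 0.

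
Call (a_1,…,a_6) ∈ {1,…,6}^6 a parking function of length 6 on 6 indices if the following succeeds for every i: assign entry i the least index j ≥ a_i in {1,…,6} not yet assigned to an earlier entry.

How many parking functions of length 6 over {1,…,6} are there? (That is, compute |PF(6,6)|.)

16807

#PF = 1·7^5 = 1×16807 = 16807 (Konheim–Weiss)
Example (2,1,3,5,6,4) → sorted (1,2,3,4,5,6): b_i ≤ i ∀i, a PF.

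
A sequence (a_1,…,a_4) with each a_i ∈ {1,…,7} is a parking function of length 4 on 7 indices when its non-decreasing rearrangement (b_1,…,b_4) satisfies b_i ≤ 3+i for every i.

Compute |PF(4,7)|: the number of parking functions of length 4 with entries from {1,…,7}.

2048

#PF = (8−4)·8^(4−1) = 4·512 = 2048 [KW]
Check (6,4,2,4) → sorted (2,4,4,6): b_i ≤ 3+i ∀i, a PF.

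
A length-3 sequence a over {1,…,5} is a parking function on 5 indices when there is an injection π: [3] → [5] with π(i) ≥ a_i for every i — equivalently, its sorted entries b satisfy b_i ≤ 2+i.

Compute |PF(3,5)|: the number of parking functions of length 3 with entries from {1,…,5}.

108

|PF(3,5)| = (5+1−3)·(5+1)^{3−1} = 3×36 = 108 (Konheim–Weiss)
Example (2,4,1) → sorted (1,2,4): b_i ≤ 2+i ∀i, a PF.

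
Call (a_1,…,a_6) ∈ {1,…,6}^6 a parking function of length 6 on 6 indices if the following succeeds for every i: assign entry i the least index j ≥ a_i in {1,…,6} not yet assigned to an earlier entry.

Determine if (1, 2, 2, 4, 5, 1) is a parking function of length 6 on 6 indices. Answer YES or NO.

Sorted: b = (1, 1, 2, 2, 4, 5).
  b_1=1 ≤ 1
  b_2=1 ≤ 2
  b_3=2 ≤ 3
  b_4=2 ≤ 4
  b_5=4 ≤ 5
  b_6=5 ≤ 6
All bounds hold ⇒ YES

YES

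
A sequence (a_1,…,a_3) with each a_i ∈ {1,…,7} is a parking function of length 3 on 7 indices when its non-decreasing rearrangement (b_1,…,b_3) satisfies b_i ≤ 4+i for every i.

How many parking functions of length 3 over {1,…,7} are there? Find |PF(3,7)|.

Count = 5·8^2 = 5×64 = 320
One tuple (6,6,2) → sorted (2,6,6): b_i ≤ 4+i ∀i, a PF.

320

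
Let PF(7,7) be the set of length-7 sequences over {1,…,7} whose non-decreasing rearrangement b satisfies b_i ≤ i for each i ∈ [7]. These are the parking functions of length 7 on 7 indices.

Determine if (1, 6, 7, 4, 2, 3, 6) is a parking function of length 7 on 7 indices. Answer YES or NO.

Sorted: b = (1, 2, 3, 4, 6, 6, 7).
  b_1=1 ≤ 1
  b_2=2 ≤ 2
  b_3=3 ≤ 3
  b_4=4 ≤ 4
  b_5=6 > 5
  fails at i=5 ⇒ NO

NO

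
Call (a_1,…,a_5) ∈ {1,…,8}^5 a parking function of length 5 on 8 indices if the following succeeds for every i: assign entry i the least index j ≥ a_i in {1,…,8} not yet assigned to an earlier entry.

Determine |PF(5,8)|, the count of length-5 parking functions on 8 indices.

26244

#PF = (8+1−5)·(8+1)^{5−1} = 4·6561 = 26244 [KW]
E.g. (2,8,5,7,1) → sorted (1,2,5,7,8): b_i ≤ 3+i ∀i, a PF.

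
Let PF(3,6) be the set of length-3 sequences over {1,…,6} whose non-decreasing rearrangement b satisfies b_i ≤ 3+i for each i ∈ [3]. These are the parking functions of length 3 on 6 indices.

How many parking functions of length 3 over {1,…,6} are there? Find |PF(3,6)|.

#PF = (7−3)·7^(3−1) = 4·49 = 196
Check (4,5,2) → sorted (2,4,5): b_i ≤ 3+i ∀i, a PF.

196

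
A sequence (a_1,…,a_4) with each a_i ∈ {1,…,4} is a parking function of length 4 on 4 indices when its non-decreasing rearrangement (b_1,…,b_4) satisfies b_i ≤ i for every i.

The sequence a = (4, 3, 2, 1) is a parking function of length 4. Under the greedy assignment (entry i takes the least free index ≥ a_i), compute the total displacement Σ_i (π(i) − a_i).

Σπ(i) = 1+…+4 = 10; Σa = 4+3+2+1 = 10; disp = 10−10 = 0.

0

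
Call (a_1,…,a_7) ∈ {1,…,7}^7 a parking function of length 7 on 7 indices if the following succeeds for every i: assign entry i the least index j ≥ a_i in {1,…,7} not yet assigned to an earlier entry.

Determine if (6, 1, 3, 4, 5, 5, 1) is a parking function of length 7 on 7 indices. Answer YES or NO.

YES

Order a: b = (1, 1, 3, 4, 5, 5, 6).
  b_1=1 ≤ 1
  b_2=1 ≤ 2
  b_3=3 ≤ 3
  b_4=4 ≤ 4
  b_5=5 ≤ 5
  b_6=5 ≤ 6
  b_7=6 ≤ 7
All bounds hold ⇒ YES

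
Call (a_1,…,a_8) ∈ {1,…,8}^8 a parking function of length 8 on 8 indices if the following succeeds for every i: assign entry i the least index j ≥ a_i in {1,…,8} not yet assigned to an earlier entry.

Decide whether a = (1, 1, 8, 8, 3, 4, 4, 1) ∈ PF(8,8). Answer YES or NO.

Sorted: b = (1, 1, 1, 3, 4, 4, 8, 8).
  b_1=1 ≤ 1
  b_2=1 ≤ 2
  b_3=1 ≤ 3
  b_4=3 ≤ 4
  b_5=4 ≤ 5
  b_6=4 ≤ 6
  b_7=8 > 7
  fails at i=7 ⇒ NO

NO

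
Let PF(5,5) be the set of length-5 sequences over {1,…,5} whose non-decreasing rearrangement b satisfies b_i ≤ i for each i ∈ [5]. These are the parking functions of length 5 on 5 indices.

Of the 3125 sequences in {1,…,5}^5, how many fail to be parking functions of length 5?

#PF = (5+1−5)·(5+1)^{5−1} = 1·1296 = 1296
Example (5,5,3,2,5) → sorted (2,3,5,5,5): b_1=2>1, not a PF.
So 3125 − 1296 = 1829 fail.

1829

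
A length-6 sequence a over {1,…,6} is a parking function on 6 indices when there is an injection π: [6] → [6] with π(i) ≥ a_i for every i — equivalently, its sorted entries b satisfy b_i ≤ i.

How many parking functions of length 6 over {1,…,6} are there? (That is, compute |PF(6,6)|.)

16807

|PF| = (7−6)·7^(6−1) = 1·16807 = 16807
Check (2,2,1,3,1,1) → sorted (1,1,1,2,2,3): b_i ≤ i ∀i, a PF.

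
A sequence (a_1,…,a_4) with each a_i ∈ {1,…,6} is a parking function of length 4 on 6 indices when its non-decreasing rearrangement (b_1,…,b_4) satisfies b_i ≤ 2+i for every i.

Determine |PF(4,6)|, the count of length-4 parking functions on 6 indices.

|PF(4,6)| = (6−4+1)·(6+1)^(4−1) = 3 · 343 = 1029 [KW]
One tuple (4,3,2,2) → sorted (2,2,3,4): b_i ≤ 2+i ∀i, a PF.

1029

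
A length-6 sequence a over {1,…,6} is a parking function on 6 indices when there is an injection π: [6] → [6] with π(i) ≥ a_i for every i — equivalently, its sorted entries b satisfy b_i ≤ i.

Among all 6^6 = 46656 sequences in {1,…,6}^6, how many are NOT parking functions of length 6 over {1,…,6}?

29849

Count = (7−6)·7^(6−1) = 1×16807 = 16807 [KW]
Check (5,2,3,5,5,5) → sorted (2,3,5,5,5,5): b_1=2>1, not a PF.
6^6 − 16807 = 46656 − 16807 = 29849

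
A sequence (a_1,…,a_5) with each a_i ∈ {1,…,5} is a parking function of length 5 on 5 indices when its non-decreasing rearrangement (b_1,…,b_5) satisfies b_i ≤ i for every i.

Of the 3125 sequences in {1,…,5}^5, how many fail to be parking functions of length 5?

#PF = (5+1−5)·(5+1)^{5−1} = 1 · 1296 = 1296 (Pollak)
Example (2,2,3,4,5) → sorted (2,2,3,4,5): b_1=2>1, not a PF.
5^5 − 1296 = 3125 − 1296 = 1829

1829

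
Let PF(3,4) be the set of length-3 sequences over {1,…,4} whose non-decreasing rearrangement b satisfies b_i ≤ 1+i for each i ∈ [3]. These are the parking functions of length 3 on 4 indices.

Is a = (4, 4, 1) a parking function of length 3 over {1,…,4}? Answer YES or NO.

Rearranged: b = (1, 4, 4).
  b_1=1 ≤ 2
  b_2=4 > 3
  fails at i=2 ⇒ NO

NO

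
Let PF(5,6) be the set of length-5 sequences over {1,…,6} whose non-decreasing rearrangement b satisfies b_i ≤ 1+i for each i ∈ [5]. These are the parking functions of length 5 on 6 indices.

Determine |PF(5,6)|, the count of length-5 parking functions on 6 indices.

4802

Count = 2·7^4 = 2×2401 = 4802 (Konheim–Weiss)
E.g. (5,1,1,1,2) → sorted (1,1,1,2,5): b_i ≤ 1+i ∀i, a PF.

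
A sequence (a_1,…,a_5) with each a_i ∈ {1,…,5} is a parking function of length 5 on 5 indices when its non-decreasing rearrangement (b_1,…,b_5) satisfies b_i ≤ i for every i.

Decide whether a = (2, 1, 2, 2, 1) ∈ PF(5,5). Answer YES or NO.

Rearranged: b = (1, 1, 2, 2, 2).
  b_1=1 ≤ 1
  b_2=1 ≤ 2
  b_3=2 ≤ 3
  b_4=2 ≤ 4
  b_5=2 ≤ 5
All bounds hold ⇒ YES

YES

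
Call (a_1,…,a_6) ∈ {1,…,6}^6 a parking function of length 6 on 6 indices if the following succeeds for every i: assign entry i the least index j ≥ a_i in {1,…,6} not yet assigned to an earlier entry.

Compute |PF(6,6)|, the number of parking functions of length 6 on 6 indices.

#PF = (6+1−6)·(6+1)^{6−1} = 1×16807 = 16807
E.g. (1,5,1,2,2,2) → sorted (1,1,2,2,2,5): b_i ≤ i ∀i, a PF.

16807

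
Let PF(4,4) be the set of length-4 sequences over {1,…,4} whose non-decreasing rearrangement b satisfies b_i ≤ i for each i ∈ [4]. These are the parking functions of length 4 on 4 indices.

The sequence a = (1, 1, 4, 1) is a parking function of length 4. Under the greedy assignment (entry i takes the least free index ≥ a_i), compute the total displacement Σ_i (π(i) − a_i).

Σπ(i) = 1+…+4 = 10; Σa = 1+1+4+1 = 7; disp = 10−7 = 3.

3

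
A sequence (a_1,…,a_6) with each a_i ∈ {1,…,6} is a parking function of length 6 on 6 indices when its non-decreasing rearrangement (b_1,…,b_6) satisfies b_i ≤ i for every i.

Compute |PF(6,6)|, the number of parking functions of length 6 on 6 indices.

16807

Count = (6−6+1)·(6+1)^(6−1) = 1×16807 = 16807
Check (2,3,6,2,1,1) → sorted (1,1,2,2,3,6): b_i ≤ i ∀i, a PF.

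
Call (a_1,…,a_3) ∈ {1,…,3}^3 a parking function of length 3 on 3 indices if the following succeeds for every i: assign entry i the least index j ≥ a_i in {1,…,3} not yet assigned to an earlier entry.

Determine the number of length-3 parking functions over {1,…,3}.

|PF(3,3)| = (3−3+1)·(3+1)^(3−1) = 1·16 = 16
E.g. (1,2,2) → sorted (1,2,2): b_i ≤ i ∀i, a PF.

16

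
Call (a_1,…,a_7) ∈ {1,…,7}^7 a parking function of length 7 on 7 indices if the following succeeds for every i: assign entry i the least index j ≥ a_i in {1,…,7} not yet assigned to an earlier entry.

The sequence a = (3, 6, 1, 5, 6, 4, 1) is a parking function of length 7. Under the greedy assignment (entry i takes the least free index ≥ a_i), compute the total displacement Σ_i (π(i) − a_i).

Σπ = 28 ({1..7} each once); Σa = 3+6+1+5+6+4+1 = 26; disp = 28−26 = 2.

2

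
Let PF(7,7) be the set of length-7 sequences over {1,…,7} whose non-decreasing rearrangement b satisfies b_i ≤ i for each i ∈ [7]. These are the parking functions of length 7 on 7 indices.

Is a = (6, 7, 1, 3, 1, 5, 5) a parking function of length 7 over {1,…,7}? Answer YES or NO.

Order a: b = (1, 1, 3, 5, 5, 6, 7).
  b_1=1 ≤ 1
  b_2=1 ≤ 2
  b_3=3 ≤ 3
  b_4=5 > 4
  fails at i=4 ⇒ NO

NO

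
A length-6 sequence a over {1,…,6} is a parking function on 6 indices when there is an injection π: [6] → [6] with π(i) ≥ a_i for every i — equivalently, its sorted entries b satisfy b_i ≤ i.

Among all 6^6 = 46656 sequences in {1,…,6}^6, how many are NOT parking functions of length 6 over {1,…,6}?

|PF(6,6)| = (6−6+1)·(6+1)^(6−1) = 1×16807 = 16807
One tuple (2,5,4,6,6,6) → sorted (2,4,5,6,6,6): b_1=2>1, not a PF.
6^6 − 16807 = 46656 − 16807 = 29849

29849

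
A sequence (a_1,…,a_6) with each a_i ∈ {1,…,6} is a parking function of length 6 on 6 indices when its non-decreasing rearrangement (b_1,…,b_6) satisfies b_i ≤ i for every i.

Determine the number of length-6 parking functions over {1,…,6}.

|PF| = (6+1−6)·(6+1)^{6−1} = 1·16807 = 16807 (Pollak)
Example (3,5,1,1,2,1) → sorted (1,1,1,2,3,5): b_i ≤ i ∀i, a PF.

16807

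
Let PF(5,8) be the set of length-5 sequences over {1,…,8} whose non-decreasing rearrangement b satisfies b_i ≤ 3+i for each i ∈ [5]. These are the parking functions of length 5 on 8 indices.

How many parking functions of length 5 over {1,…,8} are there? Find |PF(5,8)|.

|PF| = (9−5)·9^(5−1) = 4 · 6561 = 26244 (Pollak)
Check (6,6,5,2,4) → sorted (2,4,5,6,6): b_i ≤ 3+i ∀i, a PF.

26244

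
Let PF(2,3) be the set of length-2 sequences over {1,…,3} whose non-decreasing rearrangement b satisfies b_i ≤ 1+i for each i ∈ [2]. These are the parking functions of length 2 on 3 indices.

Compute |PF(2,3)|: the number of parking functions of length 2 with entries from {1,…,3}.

Count = (3−2+1)·(3+1)^(2−1) = 2 · 4 = 8 (Konheim–Weiss)
One tuple (3,1) → sorted (1,3): b_i ≤ 1+i ∀i, a PF.

8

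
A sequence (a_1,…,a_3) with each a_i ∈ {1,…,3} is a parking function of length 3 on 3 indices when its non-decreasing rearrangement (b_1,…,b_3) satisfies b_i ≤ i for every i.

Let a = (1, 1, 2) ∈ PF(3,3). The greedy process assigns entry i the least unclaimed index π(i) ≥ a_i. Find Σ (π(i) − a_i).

Σπ = 6 ({1..3} each once); Σa = 1+1+2 = 4; disp = 6−4 = 2.

2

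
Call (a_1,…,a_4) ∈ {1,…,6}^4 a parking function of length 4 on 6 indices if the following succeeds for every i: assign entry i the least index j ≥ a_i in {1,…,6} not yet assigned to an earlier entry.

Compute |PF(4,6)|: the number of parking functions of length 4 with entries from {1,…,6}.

|PF| = 3·7^3 = 3·343 = 1029 (Pollak)
E.g. (4,5,6,1) → sorted (1,4,5,6): b_i ≤ 2+i ∀i, a PF.

1029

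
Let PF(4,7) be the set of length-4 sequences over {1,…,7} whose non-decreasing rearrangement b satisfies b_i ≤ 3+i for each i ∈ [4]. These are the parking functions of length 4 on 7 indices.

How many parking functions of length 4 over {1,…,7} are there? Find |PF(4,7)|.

|PF| = (7−4+1)·(7+1)^(4−1) = 4×512 = 2048
E.g. (5,4,1,2) → sorted (1,2,4,5): b_i ≤ 3+i ∀i, a PF.

2048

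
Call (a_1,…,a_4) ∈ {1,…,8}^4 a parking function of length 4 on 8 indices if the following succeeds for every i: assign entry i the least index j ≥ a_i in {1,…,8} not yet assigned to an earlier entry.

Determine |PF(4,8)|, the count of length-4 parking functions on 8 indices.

3645

|PF(4,8)| = (8+1−4)·(8+1)^{4−1} = 5 · 729 = 3645 (Pollak)
One tuple (6,2,1,5) → sorted (1,2,5,6): b_i ≤ 4+i ∀i, a PF.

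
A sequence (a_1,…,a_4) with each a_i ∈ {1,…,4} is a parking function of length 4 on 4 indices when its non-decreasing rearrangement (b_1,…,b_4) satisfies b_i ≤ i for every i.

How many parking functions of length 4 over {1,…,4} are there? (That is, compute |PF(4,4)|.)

125

Count = (4−4+1)·(4+1)^(4−1) = 1·125 = 125 (Konheim–Weiss)
Example (1,2,1,1) → sorted (1,1,1,2): b_i ≤ i ∀i, a PF.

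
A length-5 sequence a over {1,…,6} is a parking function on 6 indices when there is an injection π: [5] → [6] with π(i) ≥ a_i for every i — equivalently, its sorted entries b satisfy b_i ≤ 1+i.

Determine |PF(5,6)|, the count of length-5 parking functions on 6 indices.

4802

#PF = 2·7^4 = 2·2401 = 4802
Example (1,3,3,6,4) → sorted (1,3,3,4,6): b_i ≤ 1+i ∀i, a PF.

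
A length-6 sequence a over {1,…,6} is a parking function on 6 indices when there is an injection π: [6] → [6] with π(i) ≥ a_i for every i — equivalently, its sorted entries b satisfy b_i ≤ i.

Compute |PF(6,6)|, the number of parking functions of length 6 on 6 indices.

#PF = (7−6)·7^(6−1) = 1 · 16807 = 16807 (Konheim–Weiss)
Check (1,6,4,1,1,5) → sorted (1,1,1,4,5,6): b_i ≤ i ∀i, a PF.

16807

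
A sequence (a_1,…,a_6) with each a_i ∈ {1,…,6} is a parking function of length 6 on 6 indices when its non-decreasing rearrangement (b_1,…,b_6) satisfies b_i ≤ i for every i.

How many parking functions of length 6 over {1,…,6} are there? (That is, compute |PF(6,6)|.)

Count = 1·7^5 = 1 · 16807 = 16807
Example (2,3,1,1,2,6) → sorted (1,1,2,2,3,6): b_i ≤ i ∀i, a PF.

16807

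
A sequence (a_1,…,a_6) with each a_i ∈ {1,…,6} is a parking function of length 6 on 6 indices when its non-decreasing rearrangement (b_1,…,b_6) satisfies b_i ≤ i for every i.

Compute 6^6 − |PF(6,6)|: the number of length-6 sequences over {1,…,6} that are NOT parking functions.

|PF| = (6−6+1)·(6+1)^(6−1) = 1 · 16807 = 16807
Example (4,6,1,6,5,4) → sorted (1,4,4,5,6,6): b_2=4>2, not a PF.
Total 46656; non-PF = 46656−16807 = 29849

29849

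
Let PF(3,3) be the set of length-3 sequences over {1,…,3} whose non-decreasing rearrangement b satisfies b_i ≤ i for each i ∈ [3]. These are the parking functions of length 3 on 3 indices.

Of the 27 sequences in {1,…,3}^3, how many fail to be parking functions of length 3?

Count = (4−3)·4^(3−1) = 1 · 16 = 16 (Konheim–Weiss)
Example (3,3,3) → sorted (3,3,3): b_1=3>1, not a PF.
3^3 − 16 = 27 − 16 = 11

11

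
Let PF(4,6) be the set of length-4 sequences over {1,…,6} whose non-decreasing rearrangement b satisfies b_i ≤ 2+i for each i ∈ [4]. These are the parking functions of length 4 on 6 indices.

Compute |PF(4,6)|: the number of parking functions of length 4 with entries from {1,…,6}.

|PF(4,6)| = (6−4+1)·(6+1)^(4−1) = 3×343 = 1029 [KW]
E.g. (1,4,2,3) → sorted (1,2,3,4): b_i ≤ 2+i ∀i, a PF.

1029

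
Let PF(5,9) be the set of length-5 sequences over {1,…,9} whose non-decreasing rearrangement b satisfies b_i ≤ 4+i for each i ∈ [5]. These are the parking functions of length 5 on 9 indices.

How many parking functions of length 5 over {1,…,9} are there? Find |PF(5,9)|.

|PF| = (10−5)·10^(5−1) = 5 · 10000 = 50000
Check (8,6,4,4,1) → sorted (1,4,4,6,8): b_i ≤ 4+i ∀i, a PF.

50000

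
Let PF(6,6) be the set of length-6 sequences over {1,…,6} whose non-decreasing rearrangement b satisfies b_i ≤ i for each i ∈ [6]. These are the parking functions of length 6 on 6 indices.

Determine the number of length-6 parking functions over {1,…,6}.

Count = (7−6)·7^(6−1) = 1×16807 = 16807 [KW]
E.g. (3,6,1,3,4,2) → sorted (1,2,3,3,4,6): b_i ≤ i ∀i, a PF.

16807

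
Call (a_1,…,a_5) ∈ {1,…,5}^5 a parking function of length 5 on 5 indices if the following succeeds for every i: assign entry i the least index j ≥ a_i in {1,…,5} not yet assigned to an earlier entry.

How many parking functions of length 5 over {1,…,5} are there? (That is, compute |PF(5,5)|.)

Count = 1·6^4 = 1·1296 = 1296
One tuple (1,4,3,1,1) → sorted (1,1,1,3,4): b_i ≤ i ∀i, a PF.

1296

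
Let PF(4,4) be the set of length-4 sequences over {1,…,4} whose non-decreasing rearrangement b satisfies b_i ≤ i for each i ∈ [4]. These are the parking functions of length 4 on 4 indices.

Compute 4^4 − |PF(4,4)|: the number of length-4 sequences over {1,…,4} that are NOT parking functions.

#PF = (5−4)·5^(4−1) = 1 · 125 = 125 [KW]
One tuple (4,4,3,4) → sorted (3,4,4,4): b_1=3>1, not a PF.
Total 256; non-PF = 256−125 = 131

131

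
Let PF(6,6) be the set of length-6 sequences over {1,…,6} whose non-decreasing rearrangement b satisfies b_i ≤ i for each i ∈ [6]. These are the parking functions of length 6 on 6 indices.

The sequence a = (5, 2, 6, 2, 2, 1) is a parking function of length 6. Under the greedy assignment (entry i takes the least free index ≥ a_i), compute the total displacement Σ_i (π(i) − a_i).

Σπ = 6·7/2 = 21 (π permutes [6]); Σa = 5+2+6+2+2+1 = 18; disp = 21−18 = 3.

3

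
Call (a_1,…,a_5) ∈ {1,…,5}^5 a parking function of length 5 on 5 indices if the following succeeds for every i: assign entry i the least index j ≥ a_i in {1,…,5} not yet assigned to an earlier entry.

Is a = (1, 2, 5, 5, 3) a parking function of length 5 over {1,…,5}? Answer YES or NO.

Rearranged: b = (1, 2, 3, 5, 5).
  b_1=1 ≤ 1
  b_2=2 ≤ 2
  b_3=3 ≤ 3
  b_4=5 > 4
  fails at i=4 ⇒ NO

NO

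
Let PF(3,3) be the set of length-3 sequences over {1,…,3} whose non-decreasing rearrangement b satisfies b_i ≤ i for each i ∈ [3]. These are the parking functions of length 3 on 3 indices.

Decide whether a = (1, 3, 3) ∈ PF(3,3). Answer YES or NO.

Rearranged: b = (1, 3, 3).
  b_1=1 ≤ 1
  b_2=3 > 2
  fails at i=2 ⇒ NO

NO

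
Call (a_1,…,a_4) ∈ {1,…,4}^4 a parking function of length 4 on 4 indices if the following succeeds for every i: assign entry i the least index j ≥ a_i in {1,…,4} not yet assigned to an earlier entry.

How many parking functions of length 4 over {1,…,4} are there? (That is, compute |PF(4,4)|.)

125

|PF(4,4)| = (4−4+1)·(4+1)^(4−1) = 1×125 = 125 [KW]
E.g. (4,1,3,1) → sorted (1,1,3,4): b_i ≤ i ∀i, a PF.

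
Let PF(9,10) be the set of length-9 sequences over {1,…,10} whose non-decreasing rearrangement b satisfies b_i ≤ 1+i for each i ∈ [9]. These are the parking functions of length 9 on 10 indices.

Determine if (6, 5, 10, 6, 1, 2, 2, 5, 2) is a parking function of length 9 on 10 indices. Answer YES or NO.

Sorted: b = (1, 2, 2, 2, 5, 5, 6, 6, 10).
  b_1=1 ≤ 2
  b_2=2 ≤ 3
  b_3=2 ≤ 4
  b_4=2 ≤ 5
  b_5=5 ≤ 6
  b_6=5 ≤ 7
  b_7=6 ≤ 8
  b_8=6 ≤ 9
  b_9=10 ≤ 10
All bounds hold ⇒ YES

YES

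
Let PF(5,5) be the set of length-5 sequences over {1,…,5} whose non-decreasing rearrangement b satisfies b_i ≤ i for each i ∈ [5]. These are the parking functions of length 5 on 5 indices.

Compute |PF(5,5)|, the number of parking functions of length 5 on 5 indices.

Count = (5+1−5)·(5+1)^{5−1} = 1×1296 = 1296 (Pollak)
Example (3,5,1,2,4) → sorted (1,2,3,4,5): b_i ≤ i ∀i, a PF.

1296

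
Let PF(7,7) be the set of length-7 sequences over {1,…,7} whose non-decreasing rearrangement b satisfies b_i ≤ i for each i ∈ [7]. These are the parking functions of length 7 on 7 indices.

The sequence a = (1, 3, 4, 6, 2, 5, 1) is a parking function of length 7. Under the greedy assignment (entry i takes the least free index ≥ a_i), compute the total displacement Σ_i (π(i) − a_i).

6

Σπ = 7·8/2 = 28 (π permutes [7]); Σa = 1+3+4+6+2+5+1 = 22; disp = 28−22 = 6.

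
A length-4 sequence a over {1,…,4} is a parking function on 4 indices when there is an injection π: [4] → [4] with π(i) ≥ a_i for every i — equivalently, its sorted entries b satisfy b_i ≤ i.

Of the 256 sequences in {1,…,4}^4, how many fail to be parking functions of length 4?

|PF(4,4)| = (4+1−4)·(4+1)^{4−1} = 1·125 = 125 (Pollak)
E.g. (4,3,4,4) → sorted (3,4,4,4): b_1=3>1, not a PF.
4^4 − 125 = 256 − 125 = 131

131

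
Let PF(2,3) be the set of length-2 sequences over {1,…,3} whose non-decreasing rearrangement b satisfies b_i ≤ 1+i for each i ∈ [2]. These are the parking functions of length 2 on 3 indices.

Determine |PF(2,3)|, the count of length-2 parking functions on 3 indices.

8

Count = 2·4^1 = 2×4 = 8
Example (2,1) → sorted (1,2): b_i ≤ 1+i ∀i, a PF.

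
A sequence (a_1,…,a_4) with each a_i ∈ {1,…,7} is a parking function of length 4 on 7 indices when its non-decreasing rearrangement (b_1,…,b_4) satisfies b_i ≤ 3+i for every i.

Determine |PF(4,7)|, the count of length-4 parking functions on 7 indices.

2048

|PF(4,7)| = (7−4+1)·(7+1)^(4−1) = 4 · 512 = 2048 [KW]
One tuple (7,6,4,5) → sorted (4,5,6,7): b_i ≤ 3+i ∀i, a PF.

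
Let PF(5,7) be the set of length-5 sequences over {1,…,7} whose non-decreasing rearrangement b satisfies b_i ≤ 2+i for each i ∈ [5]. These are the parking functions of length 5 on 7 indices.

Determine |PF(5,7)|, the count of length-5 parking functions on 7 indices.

Count = (7+1−5)·(7+1)^{5−1} = 3 · 4096 = 12288
Check (6,2,4,1,2) → sorted (1,2,2,4,6): b_i ≤ 2+i ∀i, a PF.

12288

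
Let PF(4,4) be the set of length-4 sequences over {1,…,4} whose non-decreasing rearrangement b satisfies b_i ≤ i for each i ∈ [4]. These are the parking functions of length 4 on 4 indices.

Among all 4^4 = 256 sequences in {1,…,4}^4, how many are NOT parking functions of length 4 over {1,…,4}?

Count = (4+1−4)·(4+1)^{4−1} = 1 · 125 = 125 (Konheim–Weiss)
One tuple (2,3,4,3) → sorted (2,3,3,4): b_1=2>1, not a PF.
Total 256; non-PF = 256−125 = 131

131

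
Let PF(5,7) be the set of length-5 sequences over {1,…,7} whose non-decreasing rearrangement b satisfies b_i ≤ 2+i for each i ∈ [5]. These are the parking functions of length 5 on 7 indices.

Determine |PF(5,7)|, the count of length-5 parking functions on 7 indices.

12288

Count = (7+1−5)·(7+1)^{5−1} = 3×4096 = 12288 [KW]
Check (3,1,6,2,1) → sorted (1,1,2,3,6): b_i ≤ 2+i ∀i, a PF.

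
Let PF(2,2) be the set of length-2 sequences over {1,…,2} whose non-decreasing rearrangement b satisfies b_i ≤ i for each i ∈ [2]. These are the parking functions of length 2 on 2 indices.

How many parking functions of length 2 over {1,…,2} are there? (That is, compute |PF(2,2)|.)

3

|PF| = (3−2)·3^(2−1) = 1 · 3 = 3 [KW]
Example (2,1) → sorted (1,2): b_i ≤ i ∀i, a PF.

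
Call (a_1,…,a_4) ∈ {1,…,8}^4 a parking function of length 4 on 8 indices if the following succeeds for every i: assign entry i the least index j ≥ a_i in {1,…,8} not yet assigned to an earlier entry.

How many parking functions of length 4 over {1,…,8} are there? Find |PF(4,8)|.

3645

Count = 5·9^3 = 5·729 = 3645 (Pollak)
Example (6,5,8,4) → sorted (4,5,6,8): b_i ≤ 4+i ∀i, a PF.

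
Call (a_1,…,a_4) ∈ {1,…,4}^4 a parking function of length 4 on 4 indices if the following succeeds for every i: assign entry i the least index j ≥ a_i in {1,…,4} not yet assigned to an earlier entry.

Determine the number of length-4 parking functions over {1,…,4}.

Count = (5−4)·5^(4−1) = 1·125 = 125 (Pollak)
Example (1,1,1,3) → sorted (1,1,1,3): b_i ≤ i ∀i, a PF.

125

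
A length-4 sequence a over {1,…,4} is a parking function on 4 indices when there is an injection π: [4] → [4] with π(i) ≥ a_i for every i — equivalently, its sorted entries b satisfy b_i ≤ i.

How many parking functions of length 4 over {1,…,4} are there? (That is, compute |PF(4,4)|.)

125

|PF(4,4)| = (5−4)·5^(4−1) = 1×125 = 125 (Konheim–Weiss)
One tuple (2,1,1,1) → sorted (1,1,1,2): b_i ≤ i ∀i, a PF.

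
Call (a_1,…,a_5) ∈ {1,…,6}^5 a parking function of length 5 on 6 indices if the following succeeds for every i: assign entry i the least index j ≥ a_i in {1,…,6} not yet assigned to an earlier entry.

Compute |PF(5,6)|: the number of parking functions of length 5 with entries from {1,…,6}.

|PF| = (6+1−5)·(6+1)^{5−1} = 2·2401 = 4802 (Pollak)
E.g. (1,5,2,3,2) → sorted (1,2,2,3,5): b_i ≤ 1+i ∀i, a PF.

4802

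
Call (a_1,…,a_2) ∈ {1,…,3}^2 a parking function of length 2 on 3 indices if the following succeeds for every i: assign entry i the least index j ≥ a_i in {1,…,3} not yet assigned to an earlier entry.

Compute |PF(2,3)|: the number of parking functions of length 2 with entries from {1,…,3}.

8

|PF| = (3−2+1)·(3+1)^(2−1) = 2 · 4 = 8 (Konheim–Weiss)
Check (2,1) → sorted (1,2): b_i ≤ 1+i ∀i, a PF.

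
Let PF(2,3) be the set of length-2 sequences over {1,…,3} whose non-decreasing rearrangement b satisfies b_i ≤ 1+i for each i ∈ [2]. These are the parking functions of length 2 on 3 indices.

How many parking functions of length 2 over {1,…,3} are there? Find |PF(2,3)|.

8

|PF(2,3)| = (3−2+1)·(3+1)^(2−1) = 2 · 4 = 8 (Pollak)
Example (3,2) → sorted (2,3): b_i ≤ 1+i ∀i, a PF.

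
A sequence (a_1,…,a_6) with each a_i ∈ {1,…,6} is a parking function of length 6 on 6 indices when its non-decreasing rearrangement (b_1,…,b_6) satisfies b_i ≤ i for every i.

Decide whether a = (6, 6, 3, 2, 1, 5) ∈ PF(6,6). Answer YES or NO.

NO

Order a: b = (1, 2, 3, 5, 6, 6).
  b_1=1 ≤ 1
  b_2=2 ≤ 2
  b_3=3 ≤ 3
  b_4=5 > 4
  fails at i=4 ⇒ NO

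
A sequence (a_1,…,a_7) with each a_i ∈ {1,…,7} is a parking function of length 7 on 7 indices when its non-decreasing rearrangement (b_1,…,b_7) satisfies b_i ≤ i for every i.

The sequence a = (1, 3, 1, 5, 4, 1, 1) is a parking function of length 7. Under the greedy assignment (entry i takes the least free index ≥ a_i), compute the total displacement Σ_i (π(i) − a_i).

Σπ = 7·8/2 = 28 (π permutes [7]); Σa = 1+3+1+5+4+1+1 = 16; disp = 28−16 = 12.

12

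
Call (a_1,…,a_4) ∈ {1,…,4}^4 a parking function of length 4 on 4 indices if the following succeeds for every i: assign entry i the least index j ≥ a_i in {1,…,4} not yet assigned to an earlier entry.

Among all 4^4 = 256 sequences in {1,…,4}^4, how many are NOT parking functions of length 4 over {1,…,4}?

131

#PF = (4+1−4)·(4+1)^{4−1} = 1 · 125 = 125 (Konheim–Weiss)
E.g. (4,3,3,3) → sorted (3,3,3,4): b_1=3>1, not a PF.
4^4 − 125 = 256 − 125 = 131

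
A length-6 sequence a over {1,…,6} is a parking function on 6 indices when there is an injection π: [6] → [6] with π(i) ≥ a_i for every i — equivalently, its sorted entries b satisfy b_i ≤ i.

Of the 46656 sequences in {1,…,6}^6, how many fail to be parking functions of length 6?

Count = (6−6+1)·(6+1)^(6−1) = 1×16807 = 16807 (Pollak)
E.g. (2,5,6,2,6,5) → sorted (2,2,5,5,6,6): b_1=2>1, not a PF.
So 46656 − 16807 = 29849 fail.

29849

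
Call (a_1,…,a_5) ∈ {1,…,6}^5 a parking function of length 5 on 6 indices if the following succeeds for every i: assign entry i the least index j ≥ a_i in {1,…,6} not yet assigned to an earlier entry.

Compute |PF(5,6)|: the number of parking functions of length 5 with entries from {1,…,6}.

4802

|PF| = (6+1−5)·(6+1)^{5−1} = 2·2401 = 4802
One tuple (4,2,1,6,5) → sorted (1,2,4,5,6): b_i ≤ 1+i ∀i, a PF.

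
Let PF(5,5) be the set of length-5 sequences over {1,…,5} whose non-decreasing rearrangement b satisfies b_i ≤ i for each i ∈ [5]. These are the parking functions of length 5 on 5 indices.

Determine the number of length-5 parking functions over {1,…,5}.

|PF(5,5)| = 1·6^4 = 1 · 1296 = 1296 (Pollak)
Example (2,4,1,1,5) → sorted (1,1,2,4,5): b_i ≤ i ∀i, a PF.

1296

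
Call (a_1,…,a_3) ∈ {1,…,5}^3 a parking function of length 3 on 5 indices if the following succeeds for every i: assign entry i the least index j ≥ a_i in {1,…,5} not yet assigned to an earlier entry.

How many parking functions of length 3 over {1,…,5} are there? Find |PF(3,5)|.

Count = 3·6^2 = 3·36 = 108
Example (5,3,2) → sorted (2,3,5): b_i ≤ 2+i ∀i, a PF.

108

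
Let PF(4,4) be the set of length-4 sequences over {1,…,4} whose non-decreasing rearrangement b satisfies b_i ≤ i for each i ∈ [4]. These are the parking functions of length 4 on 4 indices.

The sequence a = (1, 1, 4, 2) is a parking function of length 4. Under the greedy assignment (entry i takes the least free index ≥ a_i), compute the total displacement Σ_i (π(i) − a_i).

Σπ = 10 ({1..4} each once); Σa = 1+1+4+2 = 8; disp = 10−8 = 2.

2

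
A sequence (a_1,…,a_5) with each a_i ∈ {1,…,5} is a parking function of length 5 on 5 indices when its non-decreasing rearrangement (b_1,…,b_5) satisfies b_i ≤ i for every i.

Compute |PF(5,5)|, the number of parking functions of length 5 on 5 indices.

1296

|PF| = (5−5+1)·(5+1)^(5−1) = 1 · 1296 = 1296
Check (5,1,3,1,1) → sorted (1,1,1,3,5): b_i ≤ i ∀i, a PF.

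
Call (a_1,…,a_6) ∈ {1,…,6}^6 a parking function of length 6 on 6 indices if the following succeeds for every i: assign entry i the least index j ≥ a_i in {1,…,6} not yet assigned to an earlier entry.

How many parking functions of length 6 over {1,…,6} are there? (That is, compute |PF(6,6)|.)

Count = (7−6)·7^(6−1) = 1×16807 = 16807 (Pollak)
Check (5,3,1,1,4,3) → sorted (1,1,3,3,4,5): b_i ≤ i ∀i, a PF.

16807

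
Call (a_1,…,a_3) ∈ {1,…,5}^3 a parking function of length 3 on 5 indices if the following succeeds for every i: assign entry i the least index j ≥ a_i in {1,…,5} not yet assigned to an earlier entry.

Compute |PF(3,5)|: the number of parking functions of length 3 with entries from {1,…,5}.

|PF| = 3·6^2 = 3 · 36 = 108 (Konheim–Weiss)
E.g. (1,2,3) → sorted (1,2,3): b_i ≤ 2+i ∀i, a PF.

108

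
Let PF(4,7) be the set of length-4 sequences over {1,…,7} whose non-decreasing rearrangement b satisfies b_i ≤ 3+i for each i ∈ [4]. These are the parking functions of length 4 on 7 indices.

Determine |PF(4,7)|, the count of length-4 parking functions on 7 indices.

2048

#PF = (7−4+1)·(7+1)^(4−1) = 4×512 = 2048
One tuple (2,6,3,3) → sorted (2,3,3,6): b_i ≤ 3+i ∀i, a PF.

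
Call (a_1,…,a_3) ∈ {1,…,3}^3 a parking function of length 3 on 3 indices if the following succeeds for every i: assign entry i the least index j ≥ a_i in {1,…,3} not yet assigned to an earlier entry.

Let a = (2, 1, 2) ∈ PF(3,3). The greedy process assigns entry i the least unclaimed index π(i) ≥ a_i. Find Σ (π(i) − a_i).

1

Σπ = 3·4/2 = 6 (π permutes [3]); Σa = 2+1+2 = 5; disp = 6−5 = 1.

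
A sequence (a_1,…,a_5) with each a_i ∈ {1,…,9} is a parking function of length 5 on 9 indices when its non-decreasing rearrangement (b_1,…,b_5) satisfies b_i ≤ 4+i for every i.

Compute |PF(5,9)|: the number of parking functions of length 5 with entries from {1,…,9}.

50000

|PF| = 5·10^4 = 5×10000 = 50000 [KW]
Check (3,7,9,2,3) → sorted (2,3,3,7,9): b_i ≤ 4+i ∀i, a PF.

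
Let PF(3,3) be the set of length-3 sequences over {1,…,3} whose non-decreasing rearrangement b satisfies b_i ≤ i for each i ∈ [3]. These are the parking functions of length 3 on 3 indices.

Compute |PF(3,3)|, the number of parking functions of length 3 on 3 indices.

|PF| = 1·4^2 = 1 · 16 = 16
One tuple (1,1,2) → sorted (1,1,2): b_i ≤ i ∀i, a PF.

16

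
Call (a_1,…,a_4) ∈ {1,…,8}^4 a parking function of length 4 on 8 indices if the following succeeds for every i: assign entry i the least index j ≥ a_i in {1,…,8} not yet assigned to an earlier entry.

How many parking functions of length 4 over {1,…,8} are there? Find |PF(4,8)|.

Count = (9−4)·9^(4−1) = 5 · 729 = 3645 (Konheim–Weiss)
One tuple (2,2,6,2) → sorted (2,2,2,6): b_i ≤ 4+i ∀i, a PF.

3645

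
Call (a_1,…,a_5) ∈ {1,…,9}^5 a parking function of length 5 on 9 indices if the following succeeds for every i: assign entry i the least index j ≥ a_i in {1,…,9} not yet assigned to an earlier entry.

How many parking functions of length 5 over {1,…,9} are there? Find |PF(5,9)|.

50000

|PF(5,9)| = (10−5)·10^(5−1) = 5 · 10000 = 50000 (Pollak)
One tuple (4,7,3,4,7) → sorted (3,4,4,7,7): b_i ≤ 4+i ∀i, a PF.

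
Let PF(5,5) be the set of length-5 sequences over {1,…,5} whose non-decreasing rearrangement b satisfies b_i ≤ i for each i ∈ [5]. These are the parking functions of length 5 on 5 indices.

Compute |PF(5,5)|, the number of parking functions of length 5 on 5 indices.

|PF(5,5)| = (6−5)·6^(5−1) = 1·1296 = 1296 [KW]
One tuple (1,1,4,4,1) → sorted (1,1,1,4,4): b_i ≤ i ∀i, a PF.

1296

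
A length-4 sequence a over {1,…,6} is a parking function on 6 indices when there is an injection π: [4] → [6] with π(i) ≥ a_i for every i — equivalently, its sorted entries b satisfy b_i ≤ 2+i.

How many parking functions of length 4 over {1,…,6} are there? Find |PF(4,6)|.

1029

#PF = 3·7^3 = 3 · 343 = 1029 (Pollak)
One tuple (2,3,4,3) → sorted (2,3,3,4): b_i ≤ 2+i ∀i, a PF.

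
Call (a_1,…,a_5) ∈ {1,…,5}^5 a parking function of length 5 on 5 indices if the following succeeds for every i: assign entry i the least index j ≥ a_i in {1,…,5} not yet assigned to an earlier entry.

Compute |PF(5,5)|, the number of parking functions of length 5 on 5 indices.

#PF = (5−5+1)·(5+1)^(5−1) = 1×1296 = 1296
Check (4,1,1,3,3) → sorted (1,1,3,3,4): b_i ≤ i ∀i, a PF.

1296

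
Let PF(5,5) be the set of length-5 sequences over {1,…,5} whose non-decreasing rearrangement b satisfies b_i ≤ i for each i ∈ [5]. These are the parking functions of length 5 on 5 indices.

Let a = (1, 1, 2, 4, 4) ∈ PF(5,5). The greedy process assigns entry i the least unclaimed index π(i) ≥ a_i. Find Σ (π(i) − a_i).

3

Σπ = 5·6/2 = 15 (π permutes [5]); Σa = 1+1+2+4+4 = 12; disp = 15−12 = 3.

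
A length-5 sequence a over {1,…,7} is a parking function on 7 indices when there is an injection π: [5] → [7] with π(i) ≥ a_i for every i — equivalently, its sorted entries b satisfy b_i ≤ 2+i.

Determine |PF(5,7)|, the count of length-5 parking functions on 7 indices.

12288

|PF| = (8−5)·8^(5−1) = 3·4096 = 12288 (Pollak)
Check (2,6,3,1,4) → sorted (1,2,3,4,6): b_i ≤ 2+i ∀i, a PF.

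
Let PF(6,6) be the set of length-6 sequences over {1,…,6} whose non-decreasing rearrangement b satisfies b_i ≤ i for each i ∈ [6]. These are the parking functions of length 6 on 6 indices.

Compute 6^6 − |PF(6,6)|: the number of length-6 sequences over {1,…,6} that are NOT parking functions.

#PF = (6+1−6)·(6+1)^{6−1} = 1·16807 = 16807 [KW]
E.g. (2,6,1,6,1,4) → sorted (1,1,2,4,6,6): b_5=6>5, not a PF.
Total 46656; non-PF = 46656−16807 = 29849

29849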